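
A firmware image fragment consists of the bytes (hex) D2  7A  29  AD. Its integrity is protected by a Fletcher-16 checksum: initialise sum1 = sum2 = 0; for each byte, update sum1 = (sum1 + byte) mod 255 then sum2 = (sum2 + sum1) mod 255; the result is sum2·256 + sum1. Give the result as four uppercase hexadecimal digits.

Running sums (mod 255):
  after byte 0 (D2): sum1=210, sum2=210
  after byte 1 (7A): sum1=77, sum2=32
  after byte 2 (29): sum1=118, sum2=150
  after byte 3 (AD): sum1=36, sum2=186
Checksum = sum2·256 + sum1 = 186·256 + 36 = 47652 = 0xBA24.

BA24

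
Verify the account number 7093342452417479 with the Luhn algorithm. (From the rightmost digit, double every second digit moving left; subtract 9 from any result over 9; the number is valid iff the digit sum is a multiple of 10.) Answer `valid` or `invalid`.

valid

From the right, keep odd positions and double even positions (subtract 9 from any doubled value over 9):
  doubled (positions 2,4,...): 5 5 8 1 4 6 9 5 → sum 43
  kept (positions 1,3,...): 9 4 1 2 4 4 3 0 → sum 27
Total = 70.
70 mod 10 = 0, so the number is valid.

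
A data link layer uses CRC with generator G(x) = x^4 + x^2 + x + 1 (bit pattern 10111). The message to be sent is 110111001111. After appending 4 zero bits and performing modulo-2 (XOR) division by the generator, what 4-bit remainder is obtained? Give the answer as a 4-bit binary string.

0001

Append 4 zeros: 1101110011110000. Divide by 10111 (XOR where the leading bit is 1):
  pos 0: 11011 XOR 10111 = 01100
  pos 1: 11001 XOR 10111 = 01110
  pos 2: 11100 XOR 10111 = 01011
  pos 3: 10110 XOR 10111 = 00001
  pos 7: 11111 XOR 10111 = 01000
  pos 8: 10000 XOR 10111 = 00111
  pos 10: 11100 XOR 10111 = 01011
  pos 11: 10110 XOR 10111 = 00001
Remainder (last 4 bits) = 0001. This is the CRC / FCS.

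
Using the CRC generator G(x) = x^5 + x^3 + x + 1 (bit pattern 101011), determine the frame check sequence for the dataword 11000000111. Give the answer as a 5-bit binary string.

01110

Append 5 zeros: 1100000011100000. Divide by 101011 (XOR where the leading bit is 1):
  pos 0: 110000 XOR 101011 = 011011
  pos 1: 110110 XOR 101011 = 011101
  pos 2: 111010 XOR 101011 = 010001
  pos 3: 100011 XOR 101011 = 001000
  pos 5: 100011 XOR 101011 = 001000
  pos 7: 100000 XOR 101011 = 001011
  pos 9: 101100 XOR 101011 = 000111
Remainder (last 5 bits) = 01110. This is the CRC / FCS.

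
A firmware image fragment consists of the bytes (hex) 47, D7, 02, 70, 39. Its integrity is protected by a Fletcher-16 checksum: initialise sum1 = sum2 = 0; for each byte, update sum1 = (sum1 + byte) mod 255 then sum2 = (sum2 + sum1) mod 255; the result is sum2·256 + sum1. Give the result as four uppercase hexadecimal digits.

Running sums (mod 255):
  after byte 0 (47): sum1=71, sum2=71
  after byte 1 (D7): sum1=31, sum2=102
  after byte 2 (02): sum1=33, sum2=135
  after byte 3 (70): sum1=145, sum2=25
  after byte 4 (39): sum1=202, sum2=227
Checksum = sum2·256 + sum1 = 227·256 + 202 = 58314 = 0xE3CA.

E3CA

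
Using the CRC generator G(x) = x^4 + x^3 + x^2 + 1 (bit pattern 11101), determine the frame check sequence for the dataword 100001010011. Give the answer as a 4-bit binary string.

Append 4 zeros: 1000010100110000. Divide by 11101 (XOR where the leading bit is 1):
  pos 0: 10000 XOR 11101 = 01101
  pos 1: 11011 XOR 11101 = 00110
  pos 3: 11001 XOR 11101 = 00100
  pos 5: 10000 XOR 11101 = 01101
  pos 6: 11011 XOR 11101 = 00110
  pos 8: 11010 XOR 11101 = 00111
  pos 10: 11100 XOR 11101 = 00001
Remainder (last 4 bits) = 0010. This is the CRC / FCS.

0010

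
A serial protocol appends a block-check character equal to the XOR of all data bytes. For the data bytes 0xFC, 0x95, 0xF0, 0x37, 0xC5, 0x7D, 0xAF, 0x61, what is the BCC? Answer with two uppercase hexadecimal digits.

D8

XOR the bytes together:
  start with 0xFC
  0xFC ⊕ 0x95 = 0x69
  0x69 ⊕ 0xF0 = 0x99
  0x99 ⊕ 0x37 = 0xAE
  0xAE ⊕ 0xC5 = 0x6B
  0x6B ⊕ 0x7D = 0x16
  0x16 ⊕ 0xAF = 0xB9
  0xB9 ⊕ 0x61 = 0xD8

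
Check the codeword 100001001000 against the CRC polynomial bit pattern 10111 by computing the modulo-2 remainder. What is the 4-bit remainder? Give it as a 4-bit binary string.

0100

Modulo-2 division of 100001001000 by 10111:
  pos 0: 10000 XOR 10111 = 00111
  pos 2: 11110 XOR 10111 = 01001
  pos 3: 10010 XOR 10111 = 00101
  pos 5: 10110 XOR 10111 = 00001
Remainder = 0100 (nonzero — an error is detected).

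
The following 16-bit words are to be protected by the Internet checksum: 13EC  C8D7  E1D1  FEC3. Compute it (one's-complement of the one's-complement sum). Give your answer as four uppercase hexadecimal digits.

One's-complement addition (fold any carry out of bit 15 back into bit 0):
  0x13EC + 0xC8D7 = 0x0DCC3
  0xDCC3 + 0xE1D1 = 0x1BE94 → wrap carry → 0xBE95
  0xBE95 + 0xFEC3 = 0x1BD58 → wrap carry → 0xBD59
One's-complement sum = 0xBD59.
Checksum = ~0xBD59 & 0xFFFF = 0x42A6.

42A6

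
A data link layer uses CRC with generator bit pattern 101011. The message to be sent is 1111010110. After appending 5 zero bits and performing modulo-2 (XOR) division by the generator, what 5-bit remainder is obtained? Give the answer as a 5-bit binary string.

10000

Append 5 zeros: 111101011000000. Divide by 101011 (XOR where the leading bit is 1):
  pos 0: 111101 XOR 101011 = 010110
  pos 1: 101100 XOR 101011 = 000111
  pos 4: 111110 XOR 101011 = 010101
  pos 5: 101010 XOR 101011 = 000001
Remainder (last 5 bits) = 10000. This is the CRC / FCS.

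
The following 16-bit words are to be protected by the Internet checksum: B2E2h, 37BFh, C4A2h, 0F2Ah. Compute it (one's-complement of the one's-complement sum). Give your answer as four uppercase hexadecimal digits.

4191

One's-complement addition (fold any carry out of bit 15 back into bit 0):
  0xB2E2 + 0x37BF = 0x0EAA1
  0xEAA1 + 0xC4A2 = 0x1AF43 → wrap carry → 0xAF44
  0xAF44 + 0x0F2A = 0x0BE6E
One's-complement sum = 0xBE6E.
Checksum = ~0xBE6E & 0xFFFF = 0x4191.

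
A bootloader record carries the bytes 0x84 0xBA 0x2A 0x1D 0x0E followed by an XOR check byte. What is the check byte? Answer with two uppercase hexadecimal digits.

07

XOR the bytes together:
  start with 0x84
  0x84 ⊕ 0xBA = 0x3E
  0x3E ⊕ 0x2A = 0x14
  0x14 ⊕ 0x1D = 0x09
  0x09 ⊕ 0x0E = 0x07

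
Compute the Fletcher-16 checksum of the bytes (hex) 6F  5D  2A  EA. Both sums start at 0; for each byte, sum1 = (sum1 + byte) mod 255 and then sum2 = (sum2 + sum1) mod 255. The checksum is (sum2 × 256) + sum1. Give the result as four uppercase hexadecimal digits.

15E1

Running sums (mod 255):
  after byte 0 (6F): sum1=111, sum2=111
  after byte 1 (5D): sum1=204, sum2=60
  after byte 2 (2A): sum1=246, sum2=51
  after byte 3 (EA): sum1=225, sum2=21
Checksum = sum2·256 + sum1 = 21·256 + 225 = 5601 = 0x15E1.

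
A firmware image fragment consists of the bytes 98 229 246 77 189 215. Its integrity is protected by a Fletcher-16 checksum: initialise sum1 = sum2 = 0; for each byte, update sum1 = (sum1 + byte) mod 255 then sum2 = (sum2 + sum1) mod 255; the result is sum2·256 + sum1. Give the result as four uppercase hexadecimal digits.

Running sums (mod 255):
  after byte 0 (98): sum1=98, sum2=98
  after byte 1 (229): sum1=72, sum2=170
  after byte 2 (246): sum1=63, sum2=233
  after byte 3 (77): sum1=140, sum2=118
  after byte 4 (189): sum1=74, sum2=192
  after byte 5 (215): sum1=34, sum2=226
Checksum = sum2·256 + sum1 = 226·256 + 34 = 57890 = 0xE222.

E222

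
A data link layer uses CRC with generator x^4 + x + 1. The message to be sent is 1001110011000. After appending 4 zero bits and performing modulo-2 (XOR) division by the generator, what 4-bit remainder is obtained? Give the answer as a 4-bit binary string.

0000

Append 4 zeros: 10011100110000000. Divide by 10011 (XOR where the leading bit is 1):
  pos 0: 10011 XOR 10011 = 00000
  pos 5: 10011 XOR 10011 = 00000
Remainder (last 4 bits) = 0000. This is the CRC / FCS.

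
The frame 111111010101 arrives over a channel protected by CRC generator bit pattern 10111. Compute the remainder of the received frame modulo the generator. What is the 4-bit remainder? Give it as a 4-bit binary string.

0001

Modulo-2 division of 111111010101 by 10111:
  pos 0: 11111 XOR 10111 = 01000
  pos 1: 10001 XOR 10111 = 00110
  pos 3: 11001 XOR 10111 = 01110
  pos 4: 11100 XOR 10111 = 01011
  pos 5: 10111 XOR 10111 = 00000
Remainder = 0001 (nonzero — an error is detected).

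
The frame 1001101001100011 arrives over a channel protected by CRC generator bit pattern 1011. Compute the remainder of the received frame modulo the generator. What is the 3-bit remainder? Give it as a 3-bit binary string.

110

Modulo-2 division of 1001101001100011 by 1011:
  pos 0: 1001 XOR 1011 = 0010
  pos 2: 1010 XOR 1011 = 0001
  pos 5: 1100 XOR 1011 = 0111
  pos 6: 1111 XOR 1011 = 0100
  pos 7: 1001 XOR 1011 = 0010
  pos 9: 1000 XOR 1011 = 0011
  pos 11: 1101 XOR 1011 = 0110
  pos 12: 1101 XOR 1011 = 0110
Remainder = 110 (nonzero — an error is detected).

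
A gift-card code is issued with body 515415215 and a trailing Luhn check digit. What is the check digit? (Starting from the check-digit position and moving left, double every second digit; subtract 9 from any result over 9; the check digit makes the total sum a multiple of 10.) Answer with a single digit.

Partial digits right→left: 5 1 2 5 1 4 5 1 5
Double every second digit counting from the check-digit position (so the 1st, 3rd, 5th, ... of the partial from the right).
  doubled (with −9 where >9): 1 4 2 1 1 → sum 9
  kept as-is: 1 5 4 1 → sum 11
Total = 9 + 11 = 20.
Check digit = (10 − (20 mod 10)) mod 10 = 0.

0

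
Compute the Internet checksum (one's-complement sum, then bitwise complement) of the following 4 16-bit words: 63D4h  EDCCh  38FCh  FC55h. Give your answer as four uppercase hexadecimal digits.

790C

One's-complement addition (fold any carry out of bit 15 back into bit 0):
  0x63D4 + 0xEDCC = 0x151A0 → wrap carry → 0x51A1
  0x51A1 + 0x38FC = 0x08A9D
  0x8A9D + 0xFC55 = 0x186F2 → wrap carry → 0x86F3
One's-complement sum = 0x86F3.
Checksum = ~0x86F3 & 0xFFFF = 0x790C.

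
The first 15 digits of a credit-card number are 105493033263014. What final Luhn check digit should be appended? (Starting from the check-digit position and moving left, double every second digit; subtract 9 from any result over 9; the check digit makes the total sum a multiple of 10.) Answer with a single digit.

Partial digits right→left: 4 1 0 3 6 2 3 3 0 3 9 4 5 0 1
Double every second digit counting from the check-digit position (so the 1st, 3rd, 5th, ... of the partial from the right).
  doubled (with −9 where >9): 8 0 3 6 0 9 1 2 → sum 29
  kept as-is: 1 3 2 3 3 4 0 → sum 16
Total = 29 + 16 = 45.
Check digit = (10 − (45 mod 10)) mod 10 = 5.

5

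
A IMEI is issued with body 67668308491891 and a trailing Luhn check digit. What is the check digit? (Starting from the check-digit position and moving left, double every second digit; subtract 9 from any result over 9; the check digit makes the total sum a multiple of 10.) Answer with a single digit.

7

Partial digits right→left: 1 9 8 1 9 4 8 0 3 8 6 6 7 6
Double every second digit counting from the check-digit position (so the 1st, 3rd, 5th, ... of the partial from the right).
  doubled (with −9 where >9): 2 7 9 7 6 3 5 → sum 39
  kept as-is: 9 1 4 0 8 6 6 → sum 34
Total = 39 + 34 = 73.
Check digit = (10 − (73 mod 10)) mod 10 = 7.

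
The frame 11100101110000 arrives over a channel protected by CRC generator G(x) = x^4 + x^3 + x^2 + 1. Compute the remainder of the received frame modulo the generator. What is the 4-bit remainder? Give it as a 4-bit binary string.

0010

Modulo-2 division of 11100101110000 by 11101:
  pos 0: 11100 XOR 11101 = 00001
  pos 4: 11011 XOR 11101 = 00110
  pos 6: 11010 XOR 11101 = 00111
  pos 8: 11100 XOR 11101 = 00001
Remainder = 0010 (nonzero — an error is detected).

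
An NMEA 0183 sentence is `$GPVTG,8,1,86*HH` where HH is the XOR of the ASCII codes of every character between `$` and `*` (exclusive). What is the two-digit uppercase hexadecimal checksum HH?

79

XOR the ASCII codes of the payload characters:
  'G' = 0x47 → acc = 0x47
  'P' = 0x50 → acc = 0x17
  'V' = 0x56 → acc = 0x41
  'T' = 0x54 → acc = 0x15
  'G' = 0x47 → acc = 0x52
  ',' = 0x2C → acc = 0x7E
  '8' = 0x38 → acc = 0x46
  ',' = 0x2C → acc = 0x6A
  '1' = 0x31 → acc = 0x5B
  ',' = 0x2C → acc = 0x77
  '8' = 0x38 → acc = 0x4F
  '6' = 0x36 → acc = 0x79
Checksum = 0x79.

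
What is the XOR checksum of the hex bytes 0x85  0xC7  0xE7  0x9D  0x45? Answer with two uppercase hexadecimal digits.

7D

XOR the bytes together:
  start with 0x85
  0x85 ⊕ 0xC7 = 0x42
  0x42 ⊕ 0xE7 = 0xA5
  0xA5 ⊕ 0x9D = 0x38
  0x38 ⊕ 0x45 = 0x7D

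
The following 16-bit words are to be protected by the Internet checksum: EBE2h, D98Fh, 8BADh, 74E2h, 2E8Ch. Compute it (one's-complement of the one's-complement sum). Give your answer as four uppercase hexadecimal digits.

One's-complement addition (fold any carry out of bit 15 back into bit 0):
  0xEBE2 + 0xD98F = 0x1C571 → wrap carry → 0xC572
  0xC572 + 0x8BAD = 0x1511F → wrap carry → 0x5120
  0x5120 + 0x74E2 = 0x0C602
  0xC602 + 0x2E8C = 0x0F48E
One's-complement sum = 0xF48E.
Checksum = ~0xF48E & 0xFFFF = 0x0B71.

0B71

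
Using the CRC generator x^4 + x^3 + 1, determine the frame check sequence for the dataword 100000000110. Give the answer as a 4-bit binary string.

0101

Append 4 zeros: 1000000001100000. Divide by 11001 (XOR where the leading bit is 1):
  pos 0: 10000 XOR 11001 = 01001
  pos 1: 10010 XOR 11001 = 01011
  pos 2: 10110 XOR 11001 = 01111
  pos 3: 11110 XOR 11001 = 00111
  pos 5: 11101 XOR 11001 = 00100
  pos 7: 10010 XOR 11001 = 01011
  pos 8: 10110 XOR 11001 = 01111
  pos 9: 11110 XOR 11001 = 00111
  pos 11: 11100 XOR 11001 = 00101
Remainder (last 4 bits) = 0101. This is the CRC / FCS.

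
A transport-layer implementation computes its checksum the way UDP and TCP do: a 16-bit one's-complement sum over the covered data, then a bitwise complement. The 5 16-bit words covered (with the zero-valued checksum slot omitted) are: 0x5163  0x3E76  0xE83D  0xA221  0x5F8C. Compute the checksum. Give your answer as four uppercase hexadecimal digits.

One's-complement addition (fold any carry out of bit 15 back into bit 0):
  0x5163 + 0x3E76 = 0x08FD9
  0x8FD9 + 0xE83D = 0x17816 → wrap carry → 0x7817
  0x7817 + 0xA221 = 0x11A38 → wrap carry → 0x1A39
  0x1A39 + 0x5F8C = 0x079C5
One's-complement sum = 0x79C5.
Checksum = ~0x79C5 & 0xFFFF = 0x863A.

863A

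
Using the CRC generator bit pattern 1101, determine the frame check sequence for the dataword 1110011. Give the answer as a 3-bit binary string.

101

Append 3 zeros: 1110011000. Divide by 1101 (XOR where the leading bit is 1):
  pos 0: 1110 XOR 1101 = 0011
  pos 2: 1101 XOR 1101 = 0000
  pos 6: 1000 XOR 1101 = 0101
Remainder (last 3 bits) = 101. This is the CRC / FCS.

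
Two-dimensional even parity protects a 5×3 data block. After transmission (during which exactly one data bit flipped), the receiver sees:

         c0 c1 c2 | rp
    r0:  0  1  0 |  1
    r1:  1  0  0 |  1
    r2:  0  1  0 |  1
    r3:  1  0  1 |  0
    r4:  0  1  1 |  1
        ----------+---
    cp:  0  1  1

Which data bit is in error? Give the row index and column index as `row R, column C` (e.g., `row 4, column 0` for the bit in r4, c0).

row 4, column 2

Recompute each row's even parity and compare to rp:
  r0: data parity 1, sent rp 1 → ok
  r1: data parity 1, sent rp 1 → ok
  r2: data parity 1, sent rp 1 → ok
  r3: data parity 0, sent rp 0 → ok
  r4: data parity 0, sent rp 1 → mismatch
Recompute each column's even parity and compare to cp:
  c0: data parity 0, sent cp 0 → ok
  c1: data parity 1, sent cp 1 → ok
  c2: data parity 0, sent cp 1 → mismatch
Exactly one row (r4) and one column (c2) fail → the flipped bit is at their intersection.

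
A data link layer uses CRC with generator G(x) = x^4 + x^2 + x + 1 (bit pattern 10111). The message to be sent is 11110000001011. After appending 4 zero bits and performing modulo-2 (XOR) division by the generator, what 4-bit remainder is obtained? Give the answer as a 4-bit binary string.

Append 4 zeros: 111100000010110000. Divide by 10111 (XOR where the leading bit is 1):
  pos 0: 11110 XOR 10111 = 01001
  pos 1: 10010 XOR 10111 = 00101
  pos 3: 10100 XOR 10111 = 00011
  pos 6: 11001 XOR 10111 = 01110
  pos 7: 11100 XOR 10111 = 01011
  pos 8: 10111 XOR 10111 = 00000
  pos 13: 10000 XOR 10111 = 00111
Remainder (last 4 bits) = 0111. This is the CRC / FCS.

0111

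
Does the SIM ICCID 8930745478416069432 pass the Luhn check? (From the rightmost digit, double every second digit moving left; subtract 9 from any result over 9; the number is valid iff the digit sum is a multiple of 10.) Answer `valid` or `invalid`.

invalid

From the right, keep odd positions and double even positions (subtract 9 from any doubled value over 9):
  doubled (positions 2,4,...): 6 9 0 2 7 8 8 0 9 → sum 49
  kept (positions 1,3,...): 2 4 6 6 4 7 5 7 3 8 → sum 52
Total = 101.
101 mod 10 = 1, so the number is invalid.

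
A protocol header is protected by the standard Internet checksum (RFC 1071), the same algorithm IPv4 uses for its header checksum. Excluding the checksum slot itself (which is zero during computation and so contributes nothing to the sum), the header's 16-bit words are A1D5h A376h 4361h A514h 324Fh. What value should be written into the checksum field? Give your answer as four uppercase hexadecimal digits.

9FEE

One's-complement addition (fold any carry out of bit 15 back into bit 0):
  0xA1D5 + 0xA376 = 0x1454B → wrap carry → 0x454C
  0x454C + 0x4361 = 0x088AD
  0x88AD + 0xA514 = 0x12DC1 → wrap carry → 0x2DC2
  0x2DC2 + 0x324F = 0x06011
One's-complement sum = 0x6011.
Checksum = ~0x6011 & 0xFFFF = 0x9FEE.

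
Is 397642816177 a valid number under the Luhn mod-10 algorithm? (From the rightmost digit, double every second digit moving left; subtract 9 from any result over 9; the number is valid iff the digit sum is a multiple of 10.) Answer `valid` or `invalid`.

valid

From the right, keep odd positions and double even positions (subtract 9 from any doubled value over 9):
  doubled (positions 2,4,...): 5 3 7 8 5 6 → sum 34
  kept (positions 1,3,...): 7 1 1 2 6 9 → sum 26
Total = 60.
60 mod 10 = 0, so the number is valid.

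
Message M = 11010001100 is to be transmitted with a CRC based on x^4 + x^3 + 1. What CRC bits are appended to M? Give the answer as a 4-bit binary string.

1111

Append 4 zeros: 110100011000000. Divide by 11001 (XOR where the leading bit is 1):
  pos 0: 11010 XOR 11001 = 00011
  pos 3: 11001 XOR 11001 = 00000
  pos 8: 10000 XOR 11001 = 01001
  pos 9: 10010 XOR 11001 = 01011
  pos 10: 10110 XOR 11001 = 01111
Remainder (last 4 bits) = 1111. This is the CRC / FCS.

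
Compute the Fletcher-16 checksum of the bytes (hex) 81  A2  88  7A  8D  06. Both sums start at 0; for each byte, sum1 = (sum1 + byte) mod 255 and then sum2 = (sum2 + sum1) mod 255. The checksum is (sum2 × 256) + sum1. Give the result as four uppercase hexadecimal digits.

E8BA

Running sums (mod 255):
  after byte 0 (81): sum1=129, sum2=129
  after byte 1 (A2): sum1=36, sum2=165
  after byte 2 (88): sum1=172, sum2=82
  after byte 3 (7A): sum1=39, sum2=121
  after byte 4 (8D): sum1=180, sum2=46
  after byte 5 (06): sum1=186, sum2=232
Checksum = sum2·256 + sum1 = 232·256 + 186 = 59578 = 0xE8BA.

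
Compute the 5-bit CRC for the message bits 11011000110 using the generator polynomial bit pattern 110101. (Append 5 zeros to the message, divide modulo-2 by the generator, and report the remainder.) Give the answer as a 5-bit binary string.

Append 5 zeros: 1101100011000000. Divide by 110101 (XOR where the leading bit is 1):
  pos 0: 110110 XOR 110101 = 000011
  pos 4: 110011 XOR 110101 = 000110
  pos 7: 110000 XOR 110101 = 000101
  pos 10: 101000 XOR 110101 = 011101
Remainder (last 5 bits) = 11101. This is the CRC / FCS.

11101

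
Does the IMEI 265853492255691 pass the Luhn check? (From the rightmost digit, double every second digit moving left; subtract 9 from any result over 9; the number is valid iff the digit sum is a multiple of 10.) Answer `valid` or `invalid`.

From the right, keep odd positions and double even positions (subtract 9 from any doubled value over 9):
  doubled (positions 2,4,...): 9 1 4 9 6 7 3 → sum 39
  kept (positions 1,3,...): 1 6 5 2 4 5 5 2 → sum 30
Total = 69.
69 mod 10 = 9, so the number is invalid.

invalid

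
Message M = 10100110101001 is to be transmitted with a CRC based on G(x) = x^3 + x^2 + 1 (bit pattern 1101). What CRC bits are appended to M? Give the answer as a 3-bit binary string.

Append 3 zeros: 10100110101001000. Divide by 1101 (XOR where the leading bit is 1):
  pos 0: 1010 XOR 1101 = 0111
  pos 1: 1110 XOR 1101 = 0011
  pos 3: 1111 XOR 1101 = 0010
  pos 5: 1001 XOR 1101 = 0100
  pos 6: 1000 XOR 1101 = 0101
  pos 7: 1011 XOR 1101 = 0110
  pos 8: 1100 XOR 1101 = 0001
  pos 11: 1010 XOR 1101 = 0111
  pos 12: 1110 XOR 1101 = 0011
Remainder (last 3 bits) = 110. This is the CRC / FCS.

110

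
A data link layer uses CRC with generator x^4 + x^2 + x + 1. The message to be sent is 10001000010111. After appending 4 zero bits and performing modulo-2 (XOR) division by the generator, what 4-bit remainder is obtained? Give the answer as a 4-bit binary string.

0011

Append 4 zeros: 100010000101110000. Divide by 10111 (XOR where the leading bit is 1):
  pos 0: 10001 XOR 10111 = 00110
  pos 2: 11000 XOR 10111 = 01111
  pos 3: 11110 XOR 10111 = 01001
  pos 4: 10010 XOR 10111 = 00101
  pos 6: 10110 XOR 10111 = 00001
  pos 10: 11110 XOR 10111 = 01001
  pos 11: 10010 XOR 10111 = 00101
  pos 13: 10100 XOR 10111 = 00011
Remainder (last 4 bits) = 0011. This is the CRC / FCS.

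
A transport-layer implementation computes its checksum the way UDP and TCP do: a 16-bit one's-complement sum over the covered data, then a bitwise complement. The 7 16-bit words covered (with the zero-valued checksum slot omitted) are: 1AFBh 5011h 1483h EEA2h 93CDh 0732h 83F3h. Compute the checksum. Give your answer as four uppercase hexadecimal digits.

One's-complement addition (fold any carry out of bit 15 back into bit 0):
  0x1AFB + 0x5011 = 0x06B0C
  0x6B0C + 0x1483 = 0x07F8F
  0x7F8F + 0xEEA2 = 0x16E31 → wrap carry → 0x6E32
  0x6E32 + 0x93CD = 0x101FF → wrap carry → 0x0200
  0x0200 + 0x0732 = 0x00932
  0x0932 + 0x83F3 = 0x08D25
One's-complement sum = 0x8D25.
Checksum = ~0x8D25 & 0xFFFF = 0x72DA.

72DA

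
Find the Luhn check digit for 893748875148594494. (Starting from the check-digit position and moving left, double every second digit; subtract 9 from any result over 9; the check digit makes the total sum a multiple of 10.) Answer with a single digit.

Partial digits right→left: 4 9 4 4 9 5 8 4 1 5 7 8 8 4 7 3 9 8
Double every second digit counting from the check-digit position (so the 1st, 3rd, 5th, ... of the partial from the right).
  doubled (with −9 where >9): 8 8 9 7 2 5 7 5 9 → sum 60
  kept as-is: 9 4 5 4 5 8 4 3 8 → sum 50
Total = 60 + 50 = 110.
Check digit = (10 − (110 mod 10)) mod 10 = 0.

0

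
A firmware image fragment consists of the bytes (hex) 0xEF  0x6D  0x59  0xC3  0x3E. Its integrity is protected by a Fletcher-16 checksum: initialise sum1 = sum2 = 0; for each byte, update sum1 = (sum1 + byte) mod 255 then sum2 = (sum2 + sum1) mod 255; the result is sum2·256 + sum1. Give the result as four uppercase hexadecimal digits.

37B8

Running sums (mod 255):
  after byte 0 (0xEF): sum1=239, sum2=239
  after byte 1 (0x6D): sum1=93, sum2=77
  after byte 2 (0x59): sum1=182, sum2=4
  after byte 3 (0xC3): sum1=122, sum2=126
  after byte 4 (0x3E): sum1=184, sum2=55
Checksum = sum2·256 + sum1 = 55·256 + 184 = 14264 = 0x37B8.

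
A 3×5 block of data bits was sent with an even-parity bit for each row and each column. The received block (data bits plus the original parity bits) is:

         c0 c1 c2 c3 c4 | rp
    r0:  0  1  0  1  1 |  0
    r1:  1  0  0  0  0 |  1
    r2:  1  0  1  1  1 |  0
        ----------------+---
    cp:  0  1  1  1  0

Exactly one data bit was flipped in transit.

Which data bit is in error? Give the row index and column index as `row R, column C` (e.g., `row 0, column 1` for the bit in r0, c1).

Recompute each row's even parity and compare to rp:
  r0: data parity 1, sent rp 0 → mismatch
  r1: data parity 1, sent rp 1 → ok
  r2: data parity 0, sent rp 0 → ok
Recompute each column's even parity and compare to cp:
  c0: data parity 0, sent cp 0 → ok
  c1: data parity 1, sent cp 1 → ok
  c2: data parity 1, sent cp 1 → ok
  c3: data parity 0, sent cp 1 → mismatch
  c4: data parity 0, sent cp 0 → ok
Exactly one row (r0) and one column (c3) fail → the flipped bit is at their intersection.

row 0, column 3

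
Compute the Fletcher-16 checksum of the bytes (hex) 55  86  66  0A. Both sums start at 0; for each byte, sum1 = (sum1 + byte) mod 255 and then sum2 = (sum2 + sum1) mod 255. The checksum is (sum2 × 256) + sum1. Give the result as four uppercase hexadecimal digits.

BF4C

Running sums (mod 255):
  after byte 0 (55): sum1=85, sum2=85
  after byte 1 (86): sum1=219, sum2=49
  after byte 2 (66): sum1=66, sum2=115
  after byte 3 (0A): sum1=76, sum2=191
Checksum = sum2·256 + sum1 = 191·256 + 76 = 48972 = 0xBF4C.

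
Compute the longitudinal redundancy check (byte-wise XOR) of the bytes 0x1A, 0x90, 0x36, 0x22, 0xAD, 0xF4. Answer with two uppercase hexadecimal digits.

C7

XOR the bytes together:
  start with 0x1A
  0x1A ⊕ 0x90 = 0x8A
  0x8A ⊕ 0x36 = 0xBC
  0xBC ⊕ 0x22 = 0x9E
  0x9E ⊕ 0xAD = 0x33
  0x33 ⊕ 0xF4 = 0xC7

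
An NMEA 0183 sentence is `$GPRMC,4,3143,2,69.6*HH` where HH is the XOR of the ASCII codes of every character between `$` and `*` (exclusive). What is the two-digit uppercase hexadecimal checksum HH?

XOR the ASCII codes of the payload characters:
  'G' = 0x47 → acc = 0x47
  'P' = 0x50 → acc = 0x17
  'R' = 0x52 → acc = 0x45
  'M' = 0x4D → acc = 0x08
  'C' = 0x43 → acc = 0x4B
  ',' = 0x2C → acc = 0x67
  '4' = 0x34 → acc = 0x53
  ',' = 0x2C → acc = 0x7F
  '3' = 0x33 → acc = 0x4C
  '1' = 0x31 → acc = 0x7D
  '4' = 0x34 → acc = 0x49
  '3' = 0x33 → acc = 0x7A
  ',' = 0x2C → acc = 0x56
  '2' = 0x32 → acc = 0x64
  ',' = 0x2C → acc = 0x48
  '6' = 0x36 → acc = 0x7E
  '9' = 0x39 → acc = 0x47
  '.' = 0x2E → acc = 0x69
  '6' = 0x36 → acc = 0x5F
Checksum = 0x5F.

5F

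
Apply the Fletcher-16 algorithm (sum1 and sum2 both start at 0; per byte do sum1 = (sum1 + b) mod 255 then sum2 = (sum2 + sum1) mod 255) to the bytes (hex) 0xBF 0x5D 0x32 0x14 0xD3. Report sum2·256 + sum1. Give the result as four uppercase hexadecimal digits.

Running sums (mod 255):
  after byte 0 (0xBF): sum1=191, sum2=191
  after byte 1 (0x5D): sum1=29, sum2=220
  after byte 2 (0x32): sum1=79, sum2=44
  after byte 3 (0x14): sum1=99, sum2=143
  after byte 4 (0xD3): sum1=55, sum2=198
Checksum = sum2·256 + sum1 = 198·256 + 55 = 50743 = 0xC637.

C637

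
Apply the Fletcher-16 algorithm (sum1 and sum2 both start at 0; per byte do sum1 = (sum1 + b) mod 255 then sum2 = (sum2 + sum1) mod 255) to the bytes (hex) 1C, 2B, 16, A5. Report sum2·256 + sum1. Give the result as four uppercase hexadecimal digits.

C303

Running sums (mod 255):
  after byte 0 (1C): sum1=28, sum2=28
  after byte 1 (2B): sum1=71, sum2=99
  after byte 2 (16): sum1=93, sum2=192
  after byte 3 (A5): sum1=3, sum2=195
Checksum = sum2·256 + sum1 = 195·256 + 3 = 49923 = 0xC303.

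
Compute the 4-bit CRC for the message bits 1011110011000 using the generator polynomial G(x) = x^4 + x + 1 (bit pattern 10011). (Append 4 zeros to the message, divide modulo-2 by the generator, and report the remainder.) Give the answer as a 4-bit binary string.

Append 4 zeros: 10111100110000000. Divide by 10011 (XOR where the leading bit is 1):
  pos 0: 10111 XOR 10011 = 00100
  pos 2: 10010 XOR 10011 = 00001
  pos 6: 10110 XOR 10011 = 00101
  pos 8: 10100 XOR 10011 = 00111
  pos 10: 11100 XOR 10011 = 01111
  pos 11: 11110 XOR 10011 = 01101
  pos 12: 11010 XOR 10011 = 01001
Remainder (last 4 bits) = 1001. This is the CRC / FCS.

1001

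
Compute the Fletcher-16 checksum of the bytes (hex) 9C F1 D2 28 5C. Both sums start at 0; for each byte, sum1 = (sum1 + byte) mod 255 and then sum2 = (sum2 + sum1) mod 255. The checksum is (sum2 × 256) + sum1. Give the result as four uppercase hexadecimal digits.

FBE5

Running sums (mod 255):
  after byte 0 (9C): sum1=156, sum2=156
  after byte 1 (F1): sum1=142, sum2=43
  after byte 2 (D2): sum1=97, sum2=140
  after byte 3 (28): sum1=137, sum2=22
  after byte 4 (5C): sum1=229, sum2=251
Checksum = sum2·256 + sum1 = 251·256 + 229 = 64485 = 0xFBE5.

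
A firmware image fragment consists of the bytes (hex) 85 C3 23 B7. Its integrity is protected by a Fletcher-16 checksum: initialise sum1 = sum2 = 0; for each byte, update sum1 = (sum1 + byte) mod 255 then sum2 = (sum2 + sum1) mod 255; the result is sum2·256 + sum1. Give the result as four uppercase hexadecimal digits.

Running sums (mod 255):
  after byte 0 (85): sum1=133, sum2=133
  after byte 1 (C3): sum1=73, sum2=206
  after byte 2 (23): sum1=108, sum2=59
  after byte 3 (B7): sum1=36, sum2=95
Checksum = sum2·256 + sum1 = 95·256 + 36 = 24356 = 0x5F24.

5F24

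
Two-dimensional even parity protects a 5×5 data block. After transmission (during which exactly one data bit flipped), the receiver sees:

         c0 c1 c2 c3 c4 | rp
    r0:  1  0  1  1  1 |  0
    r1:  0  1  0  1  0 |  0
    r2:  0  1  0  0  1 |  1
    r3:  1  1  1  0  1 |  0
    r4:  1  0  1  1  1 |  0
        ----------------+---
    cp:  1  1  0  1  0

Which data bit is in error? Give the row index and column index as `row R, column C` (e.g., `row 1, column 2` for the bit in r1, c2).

row 2, column 2

Recompute each row's even parity and compare to rp:
  r0: data parity 0, sent rp 0 → ok
  r1: data parity 0, sent rp 0 → ok
  r2: data parity 0, sent rp 1 → mismatch
  r3: data parity 0, sent rp 0 → ok
  r4: data parity 0, sent rp 0 → ok
Recompute each column's even parity and compare to cp:
  c0: data parity 1, sent cp 1 → ok
  c1: data parity 1, sent cp 1 → ok
  c2: data parity 1, sent cp 0 → mismatch
  c3: data parity 1, sent cp 1 → ok
  c4: data parity 0, sent cp 0 → ok
Exactly one row (r2) and one column (c2) fail → the flipped bit is at their intersection.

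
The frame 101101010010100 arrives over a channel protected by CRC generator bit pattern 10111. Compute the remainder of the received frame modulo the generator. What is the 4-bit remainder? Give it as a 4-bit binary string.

1110

Modulo-2 division of 101101010010100 by 10111:
  pos 0: 10110 XOR 10111 = 00001
  pos 4: 11010 XOR 10111 = 01101
  pos 5: 11010 XOR 10111 = 01101
  pos 6: 11011 XOR 10111 = 01100
  pos 7: 11000 XOR 10111 = 01111
  pos 8: 11111 XOR 10111 = 01000
  pos 9: 10000 XOR 10111 = 00111
Remainder = 1110 (nonzero — an error is detected).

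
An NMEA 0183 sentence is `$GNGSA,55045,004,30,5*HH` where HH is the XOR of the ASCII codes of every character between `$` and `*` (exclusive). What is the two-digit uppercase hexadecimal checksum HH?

6F

XOR the ASCII codes of the payload characters:
  'G' = 0x47 → acc = 0x47
  'N' = 0x4E → acc = 0x09
  'G' = 0x47 → acc = 0x4E
  'S' = 0x53 → acc = 0x1D
  'A' = 0x41 → acc = 0x5C
  ',' = 0x2C → acc = 0x70
  '5' = 0x35 → acc = 0x45
  '5' = 0x35 → acc = 0x70
  '0' = 0x30 → acc = 0x40
  '4' = 0x34 → acc = 0x74
  '5' = 0x35 → acc = 0x41
  ',' = 0x2C → acc = 0x6D
  '0' = 0x30 → acc = 0x5D
  '0' = 0x30 → acc = 0x6D
  '4' = 0x34 → acc = 0x59
  ',' = 0x2C → acc = 0x75
  '3' = 0x33 → acc = 0x46
  '0' = 0x30 → acc = 0x76
  ',' = 0x2C → acc = 0x5A
  '5' = 0x35 → acc = 0x6F
Checksum = 0x6F.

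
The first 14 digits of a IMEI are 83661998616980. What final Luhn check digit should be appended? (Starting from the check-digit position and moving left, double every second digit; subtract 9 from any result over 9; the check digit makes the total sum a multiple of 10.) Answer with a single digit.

Partial digits right→left: 0 8 9 6 1 6 8 9 9 1 6 6 3 8
Double every second digit counting from the check-digit position (so the 1st, 3rd, 5th, ... of the partial from the right).
  doubled (with −9 where >9): 0 9 2 7 9 3 6 → sum 36
  kept as-is: 8 6 6 9 1 6 8 → sum 44
Total = 36 + 44 = 80.
Check digit = (10 − (80 mod 10)) mod 10 = 0.

0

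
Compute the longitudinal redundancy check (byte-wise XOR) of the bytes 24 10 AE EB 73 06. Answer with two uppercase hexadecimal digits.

XOR the bytes together:
  start with 0x24
  0x24 ⊕ 0x10 = 0x34
  0x34 ⊕ 0xAE = 0x9A
  0x9A ⊕ 0xEB = 0x71
  0x71 ⊕ 0x73 = 0x02
  0x02 ⊕ 0x06 = 0x04

04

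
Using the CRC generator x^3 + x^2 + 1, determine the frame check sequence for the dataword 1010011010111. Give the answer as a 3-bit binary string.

Append 3 zeros: 1010011010111000. Divide by 1101 (XOR where the leading bit is 1):
  pos 0: 1010 XOR 1101 = 0111
  pos 1: 1110 XOR 1101 = 0011
  pos 3: 1111 XOR 1101 = 0010
  pos 5: 1001 XOR 1101 = 0100
  pos 6: 1000 XOR 1101 = 0101
  pos 7: 1011 XOR 1101 = 0110
  pos 8: 1101 XOR 1101 = 0000
  pos 12: 1000 XOR 1101 = 0101
Remainder (last 3 bits) = 101. This is the CRC / FCS.

101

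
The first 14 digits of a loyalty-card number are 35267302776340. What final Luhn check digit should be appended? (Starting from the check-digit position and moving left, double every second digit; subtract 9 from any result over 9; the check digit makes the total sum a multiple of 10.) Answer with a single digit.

6

Partial digits right→left: 0 4 3 6 7 7 2 0 3 7 6 2 5 3
Double every second digit counting from the check-digit position (so the 1st, 3rd, 5th, ... of the partial from the right).
  doubled (with −9 where >9): 0 6 5 4 6 3 1 → sum 25
  kept as-is: 4 6 7 0 7 2 3 → sum 29
Total = 25 + 29 = 54.
Check digit = (10 − (54 mod 10)) mod 10 = 6.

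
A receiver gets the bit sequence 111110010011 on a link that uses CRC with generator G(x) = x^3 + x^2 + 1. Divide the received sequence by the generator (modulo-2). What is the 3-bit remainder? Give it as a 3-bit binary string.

001

Modulo-2 division of 111110010011 by 1101:
  pos 0: 1111 XOR 1101 = 0010
  pos 2: 1010 XOR 1101 = 0111
  pos 3: 1110 XOR 1101 = 0011
  pos 5: 1110 XOR 1101 = 0011
  pos 7: 1101 XOR 1101 = 0000
Remainder = 001 (nonzero — an error is detected).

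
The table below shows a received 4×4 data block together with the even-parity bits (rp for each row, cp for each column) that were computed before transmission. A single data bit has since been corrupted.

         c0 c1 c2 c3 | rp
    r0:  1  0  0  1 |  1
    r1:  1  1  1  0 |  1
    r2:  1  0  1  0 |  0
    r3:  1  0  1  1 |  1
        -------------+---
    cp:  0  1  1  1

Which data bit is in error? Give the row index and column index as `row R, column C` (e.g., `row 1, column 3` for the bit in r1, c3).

row 0, column 3

Recompute each row's even parity and compare to rp:
  r0: data parity 0, sent rp 1 → mismatch
  r1: data parity 1, sent rp 1 → ok
  r2: data parity 0, sent rp 0 → ok
  r3: data parity 1, sent rp 1 → ok
Recompute each column's even parity and compare to cp:
  c0: data parity 0, sent cp 0 → ok
  c1: data parity 1, sent cp 1 → ok
  c2: data parity 1, sent cp 1 → ok
  c3: data parity 0, sent cp 1 → mismatch
Exactly one row (r0) and one column (c3) fail → the flipped bit is at their intersection.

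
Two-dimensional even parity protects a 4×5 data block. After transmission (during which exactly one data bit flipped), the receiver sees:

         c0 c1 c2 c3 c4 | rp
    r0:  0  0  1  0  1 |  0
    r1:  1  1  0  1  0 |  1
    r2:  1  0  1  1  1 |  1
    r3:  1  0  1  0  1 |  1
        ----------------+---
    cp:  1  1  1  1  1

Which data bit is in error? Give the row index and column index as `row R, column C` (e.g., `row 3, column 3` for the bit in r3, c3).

row 2, column 3

Recompute each row's even parity and compare to rp:
  r0: data parity 0, sent rp 0 → ok
  r1: data parity 1, sent rp 1 → ok
  r2: data parity 0, sent rp 1 → mismatch
  r3: data parity 1, sent rp 1 → ok
Recompute each column's even parity and compare to cp:
  c0: data parity 1, sent cp 1 → ok
  c1: data parity 1, sent cp 1 → ok
  c2: data parity 1, sent cp 1 → ok
  c3: data parity 0, sent cp 1 → mismatch
  c4: data parity 1, sent cp 1 → ok
Exactly one row (r2) and one column (c3) fail → the flipped bit is at their intersection.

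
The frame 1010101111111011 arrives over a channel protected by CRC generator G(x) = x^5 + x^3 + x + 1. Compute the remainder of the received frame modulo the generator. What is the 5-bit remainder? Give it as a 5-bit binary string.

00000

Modulo-2 division of 1010101111111011 by 101011:
  pos 0: 101010 XOR 101011 = 000001
  pos 5: 111111 XOR 101011 = 010100
  pos 6: 101001 XOR 101011 = 000010
  pos 10: 101011 XOR 101011 = 000000
Remainder = 00000 (zero — the frame passes the CRC check).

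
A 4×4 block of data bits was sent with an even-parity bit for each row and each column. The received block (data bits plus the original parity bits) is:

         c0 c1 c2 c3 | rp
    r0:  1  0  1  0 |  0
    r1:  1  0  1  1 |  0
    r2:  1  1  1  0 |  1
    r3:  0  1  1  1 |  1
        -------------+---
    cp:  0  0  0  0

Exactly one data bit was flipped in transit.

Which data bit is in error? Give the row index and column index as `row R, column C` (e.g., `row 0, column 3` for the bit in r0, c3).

row 1, column 0

Recompute each row's even parity and compare to rp:
  r0: data parity 0, sent rp 0 → ok
  r1: data parity 1, sent rp 0 → mismatch
  r2: data parity 1, sent rp 1 → ok
  r3: data parity 1, sent rp 1 → ok
Recompute each column's even parity and compare to cp:
  c0: data parity 1, sent cp 0 → mismatch
  c1: data parity 0, sent cp 0 → ok
  c2: data parity 0, sent cp 0 → ok
  c3: data parity 0, sent cp 0 → ok
Exactly one row (r1) and one column (c0) fail → the flipped bit is at their intersection.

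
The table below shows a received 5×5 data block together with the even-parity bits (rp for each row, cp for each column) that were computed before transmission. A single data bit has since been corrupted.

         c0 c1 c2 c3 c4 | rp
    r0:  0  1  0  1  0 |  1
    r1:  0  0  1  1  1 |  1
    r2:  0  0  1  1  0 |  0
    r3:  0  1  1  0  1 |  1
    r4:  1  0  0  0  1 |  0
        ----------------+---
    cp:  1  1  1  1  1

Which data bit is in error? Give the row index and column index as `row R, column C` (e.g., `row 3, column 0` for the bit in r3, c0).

row 0, column 1

Recompute each row's even parity and compare to rp:
  r0: data parity 0, sent rp 1 → mismatch
  r1: data parity 1, sent rp 1 → ok
  r2: data parity 0, sent rp 0 → ok
  r3: data parity 1, sent rp 1 → ok
  r4: data parity 0, sent rp 0 → ok
Recompute each column's even parity and compare to cp:
  c0: data parity 1, sent cp 1 → ok
  c1: data parity 0, sent cp 1 → mismatch
  c2: data parity 1, sent cp 1 → ok
  c3: data parity 1, sent cp 1 → ok
  c4: data parity 1, sent cp 1 → ok
Exactly one row (r0) and one column (c1) fail → the flipped bit is at their intersection.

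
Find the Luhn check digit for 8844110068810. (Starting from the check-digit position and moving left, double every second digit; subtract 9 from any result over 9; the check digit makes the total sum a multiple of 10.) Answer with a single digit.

Partial digits right→left: 0 1 8 8 6 0 0 1 1 4 4 8 8
Double every second digit counting from the check-digit position (so the 1st, 3rd, 5th, ... of the partial from the right).
  doubled (with −9 where >9): 0 7 3 0 2 8 7 → sum 27
  kept as-is: 1 8 0 1 4 8 → sum 22
Total = 27 + 22 = 49.
Check digit = (10 − (49 mod 10)) mod 10 = 1.

1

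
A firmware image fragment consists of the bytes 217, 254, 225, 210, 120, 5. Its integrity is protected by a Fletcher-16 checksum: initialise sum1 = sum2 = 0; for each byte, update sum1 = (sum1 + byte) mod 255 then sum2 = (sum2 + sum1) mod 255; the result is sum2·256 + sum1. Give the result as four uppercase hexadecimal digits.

0C0B

Running sums (mod 255):
  after byte 0 (217): sum1=217, sum2=217
  after byte 1 (254): sum1=216, sum2=178
  after byte 2 (225): sum1=186, sum2=109
  after byte 3 (210): sum1=141, sum2=250
  after byte 4 (120): sum1=6, sum2=1
  after byte 5 (5): sum1=11, sum2=12
Checksum = sum2·256 + sum1 = 12·256 + 11 = 3083 = 0x0C0B.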